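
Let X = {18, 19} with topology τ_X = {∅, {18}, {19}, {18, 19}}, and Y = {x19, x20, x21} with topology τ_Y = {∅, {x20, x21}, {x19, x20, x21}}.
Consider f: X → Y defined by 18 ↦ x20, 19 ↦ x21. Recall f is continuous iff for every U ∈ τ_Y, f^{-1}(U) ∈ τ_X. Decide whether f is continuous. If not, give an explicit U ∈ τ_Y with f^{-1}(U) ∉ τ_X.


f IS continuous.

Compute f^{-1}(U) for each U ∈ τ_Y:
  U = ∅: f^{-1}(U) = ∅ ∈ τ_X ✓.
  U = {x20, x21}: f^{-1}(U) = {18, 19} ∈ τ_X ✓.
  U = {x19, x20, x21}: f^{-1}(U) = {18, 19} ∈ τ_X ✓.
Every preimage lies in τ_X, so f IS continuous.


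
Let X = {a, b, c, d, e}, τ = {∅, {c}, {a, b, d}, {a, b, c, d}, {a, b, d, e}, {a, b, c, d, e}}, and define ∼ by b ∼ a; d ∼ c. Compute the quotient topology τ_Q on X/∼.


X/∼ = {[a=b], [c=d], [e]}; |τ_Q| = 3.

Equivalence classes: [a=b], [c=d], [e].
Quotient map π: X → X/∼ sends a ↦ [a=b], b ↦ [a=b], c ↦ [c=d], d ↦ [c=d], e ↦ [e].
For each subset V ⊆ X/∼, compute π^{-1}(V) ⊆ X and check whether π^{-1}(V) ∈ τ. V is open in τ_Q iff π^{-1}(V) ∈ τ.
  V = {}: π^{-1}(V) = ∅ ∈ τ ✓.
  V = {[a=b]}: π^{-1}(V) = {a, b} ∉ τ ✗.
  V = {[c=d]}: π^{-1}(V) = {c, d} ∉ τ ✗.
  V = {[a=b], [c=d]}: π^{-1}(V) = {a, b, c, d} ∈ τ ✓.
  V = {[e]}: π^{-1}(V) = {e} ∉ τ ✗.
  V = {[a=b], [e]}: π^{-1}(V) = {a, b, e} ∉ τ ✗.
  V = {[c=d], [e]}: π^{-1}(V) = {c, d, e} ∉ τ ✗.
  V = {[a=b], [c=d], [e]}: π^{-1}(V) = {a, b, c, d, e} ∈ τ ✓.
Open sets in the quotient: τ_Q = {{}, {[a=b], [c=d]}, {[a=b], [c=d], [e]}} (3 elements).


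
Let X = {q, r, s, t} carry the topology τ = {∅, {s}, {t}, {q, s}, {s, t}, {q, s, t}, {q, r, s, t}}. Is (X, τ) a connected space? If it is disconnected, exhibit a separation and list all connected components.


(X, τ) is connected.

Find clopen sets (U ∈ τ with X ∖ U ∈ τ):
  U = ∅, X ∖ U = {q, r, s, t} — both open, so U is clopen.
  U = {q, r, s, t}, X ∖ U = ∅ — both open, so U is clopen.
Only trivial clopens (∅ and X) exist, so (X, τ) is connected.
Compute connected components by grouping points that agree on all clopens:
  component: {q, r, s, t}


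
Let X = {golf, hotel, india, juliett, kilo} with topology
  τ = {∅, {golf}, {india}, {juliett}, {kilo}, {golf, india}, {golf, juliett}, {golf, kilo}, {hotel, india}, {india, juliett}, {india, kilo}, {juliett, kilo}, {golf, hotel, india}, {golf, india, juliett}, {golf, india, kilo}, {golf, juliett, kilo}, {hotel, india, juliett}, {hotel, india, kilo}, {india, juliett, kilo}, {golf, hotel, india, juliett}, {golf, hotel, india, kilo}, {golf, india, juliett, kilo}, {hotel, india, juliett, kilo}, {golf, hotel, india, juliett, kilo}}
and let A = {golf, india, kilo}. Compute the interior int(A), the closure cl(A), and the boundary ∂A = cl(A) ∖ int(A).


int(A) = {golf, india, kilo}, cl(A) = {golf, hotel, india, kilo}, ∂A = {hotel}.

Closed sets in (X, τ) are complements of opens:
  closed(X, τ) = {∅, {golf}, {hotel}, {juliett}, {kilo}, {golf, hotel}, {golf, juliett}, {golf, kilo}, {hotel, india}, {hotel, juliett}, {hotel, kilo}, {juliett, kilo}, {golf, hotel, india}, {golf, hotel, juliett}, {golf, hotel, kilo}, {golf, juliett, kilo}, {hotel, india, juliett}, {hotel, india, kilo}, {hotel, juliett, kilo}, {golf, hotel, india, juliett}, {golf, hotel, india, kilo}, {golf, hotel, juliett, kilo}, {hotel, india, juliett, kilo}, {golf, hotel, india, juliett, kilo}}.
int(A) = ⋃ {U ∈ τ : U ⊆ A}. Opens contained in A: ∅, {golf}, {india}, {kilo}, {golf, india}, {golf, kilo}, {india, kilo}, {golf, india, kilo}.
Taking the union of these: int(A) = {golf, india, kilo}.
cl(A) = ⋂ {C closed : A ⊆ C}. Closed sets containing A: {golf, hotel, india, kilo}, {golf, hotel, india, juliett, kilo}.
Intersecting these: cl(A) = {golf, hotel, india, kilo}.
∂A = cl(A) ∖ int(A) = {golf, hotel, india, kilo} ∖ {golf, india, kilo} = {hotel}.


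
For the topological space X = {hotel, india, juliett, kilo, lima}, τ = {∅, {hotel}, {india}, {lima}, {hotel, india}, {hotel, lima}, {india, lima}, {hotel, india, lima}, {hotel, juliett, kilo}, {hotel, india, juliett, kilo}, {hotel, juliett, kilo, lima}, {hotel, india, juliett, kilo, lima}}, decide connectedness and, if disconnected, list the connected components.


(X, τ) is disconnected; components = [{india}, {lima}, {hotel, juliett, kilo}].

Find clopen sets (U ∈ τ with X ∖ U ∈ τ):
  U = ∅, X ∖ U = {hotel, india, juliett, kilo, lima} — both open, so U is clopen.
  U = {india}, X ∖ U = {hotel, juliett, kilo, lima} — both open, so U is clopen.
  U = {lima}, X ∖ U = {hotel, india, juliett, kilo} — both open, so U is clopen.
  U = {india, lima}, X ∖ U = {hotel, juliett, kilo} — both open, so U is clopen.
  U = {hotel, juliett, kilo}, X ∖ U = {india, lima} — both open, so U is clopen.
  U = {hotel, india, juliett, kilo}, X ∖ U = {lima} — both open, so U is clopen.
  U = {hotel, juliett, kilo, lima}, X ∖ U = {india} — both open, so U is clopen.
  U = {hotel, india, juliett, kilo, lima}, X ∖ U = ∅ — both open, so U is clopen.
Nontrivial clopen(s) exist: e.g. {lima}. So (X, τ) is disconnected.
Compute connected components by grouping points that agree on all clopens:
  component: {india}
  component: {lima}
  component: {hotel, juliett, kilo}


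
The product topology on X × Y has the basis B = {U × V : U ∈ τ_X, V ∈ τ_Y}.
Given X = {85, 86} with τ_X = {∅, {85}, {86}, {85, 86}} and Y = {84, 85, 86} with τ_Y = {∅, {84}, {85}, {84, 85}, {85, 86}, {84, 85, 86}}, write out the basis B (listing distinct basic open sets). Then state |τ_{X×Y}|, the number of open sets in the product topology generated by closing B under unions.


Basis B = {∅ × ∅, {85} × {84}, {85} × {85}, {86} × {84}, {86} × {85}, {85} × {84, 85}, {85, 86} × {84}, {85} × {85, 86}, {85, 86} × {85}, {86} × {84, 85}, {86} × {85, 86}, {85} × {84, 85, 86}, {86} × {84, 85, 86}, {85, 86} × {84, 85}, {85, 86} × {85, 86}, {85, 86} × {84, 85, 86}}; |τ_{X×Y}| = 36.

Enumerate products U × V with U ∈ τ_X, V ∈ τ_Y (deduplicated):
  ∅ × ∅ = {} (∅)
  {85} × {84} = {(85,84)}
  {85} × {85} = {(85,85)}
  {86} × {84} = {(86,84)}
  {86} × {85} = {(86,85)}
  {85} × {84, 85} = {(85,84), (85,85)}
  {85, 86} × {84} = {(85,84), (86,84)}
  {85} × {85, 86} = {(85,85), (85,86)}
  {85, 86} × {85} = {(85,85), (86,85)}
  {86} × {84, 85} = {(86,84), (86,85)}
  {86} × {85, 86} = {(86,85), (86,86)}
  {85} × {84, 85, 86} = {(85,84), (85,85), (85,86)}
  {86} × {84, 85, 86} = {(86,84), (86,85), (86,86)}
  {85, 86} × {84, 85} = {(85,84), (85,85), (86,84), (86,85)}
  {85, 86} × {85, 86} = {(85,85), (85,86), (86,85), (86,86)}
  {85, 86} × {84, 85, 86} = {(85,84), (85,85), (85,86), (86,84), (86,85), (86,86)}
These 16 distinct sets form the basis B.
Close under arbitrary unions to get τ_{X×Y}; counting gives |τ_{X×Y}| = 36.


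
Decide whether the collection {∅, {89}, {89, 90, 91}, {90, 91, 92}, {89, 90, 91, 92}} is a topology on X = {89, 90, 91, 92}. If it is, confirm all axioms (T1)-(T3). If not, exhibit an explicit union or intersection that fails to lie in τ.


τ is NOT a topology on X.

Axiom (T1): ∅ ∈ τ? Yes; X ∈ τ? Yes.
Axiom (T2/T3): check pairwise unions and intersections of members of τ.
Counterexample for (T3): {89, 90, 91} ∩ {90, 91, 92} = {90, 91} ∉ τ. Therefore τ is NOT a topology.


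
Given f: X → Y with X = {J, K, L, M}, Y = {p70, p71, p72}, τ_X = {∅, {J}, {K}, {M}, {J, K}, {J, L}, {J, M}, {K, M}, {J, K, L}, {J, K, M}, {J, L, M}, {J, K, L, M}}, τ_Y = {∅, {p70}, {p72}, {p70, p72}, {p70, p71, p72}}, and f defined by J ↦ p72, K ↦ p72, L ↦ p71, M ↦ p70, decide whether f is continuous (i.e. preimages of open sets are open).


f IS continuous.

Compute f^{-1}(U) for each U ∈ τ_Y:
  U = ∅: f^{-1}(U) = ∅ ∈ τ_X ✓.
  U = {p70}: f^{-1}(U) = {M} ∈ τ_X ✓.
  U = {p72}: f^{-1}(U) = {J, K} ∈ τ_X ✓.
  U = {p70, p72}: f^{-1}(U) = {J, K, M} ∈ τ_X ✓.
  U = {p70, p71, p72}: f^{-1}(U) = {J, K, L, M} ∈ τ_X ✓.
Every preimage lies in τ_X, so f IS continuous.


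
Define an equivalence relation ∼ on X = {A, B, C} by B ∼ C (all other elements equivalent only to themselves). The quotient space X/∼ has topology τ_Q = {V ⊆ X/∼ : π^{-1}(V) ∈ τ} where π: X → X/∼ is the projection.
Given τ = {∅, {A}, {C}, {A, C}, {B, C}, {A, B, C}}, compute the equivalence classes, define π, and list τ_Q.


X/∼ = {[A], [B=C]}; |τ_Q| = 4.

Equivalence classes: [A], [B=C].
Quotient map π: X → X/∼ sends A ↦ [A], B ↦ [B=C], C ↦ [B=C].
For each subset V ⊆ X/∼, compute π^{-1}(V) ⊆ X and check whether π^{-1}(V) ∈ τ. V is open in τ_Q iff π^{-1}(V) ∈ τ.
  V = {}: π^{-1}(V) = ∅ ∈ τ ✓.
  V = {[A]}: π^{-1}(V) = {A} ∈ τ ✓.
  V = {[B=C]}: π^{-1}(V) = {B, C} ∈ τ ✓.
  V = {[A], [B=C]}: π^{-1}(V) = {A, B, C} ∈ τ ✓.
Open sets in the quotient: τ_Q = {{}, {[A]}, {[B=C]}, {[A], [B=C]}} (4 elements).


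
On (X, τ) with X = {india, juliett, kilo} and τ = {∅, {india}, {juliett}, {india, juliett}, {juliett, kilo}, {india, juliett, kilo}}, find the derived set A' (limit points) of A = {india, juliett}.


A' = {kilo}

For each x ∈ X, list the open sets U ∈ τ with x ∈ U, then check whether U ∩ (A ∖ {x}) ≠ ∅ for every such U.
  x = india: open {india} ∋ x has {india} ∩ (A ∖ {india}) = ∅, so x is NOT a limit point.
  x = juliett: open {juliett} ∋ x has {juliett} ∩ (A ∖ {juliett}) = ∅, so x is NOT a limit point.
  x = kilo: opens ∋ x are {juliett, kilo}, {india, juliett, kilo}; each meets A ∖ {kilo}, so x IS a limit point.
Collecting: A' = {kilo}.


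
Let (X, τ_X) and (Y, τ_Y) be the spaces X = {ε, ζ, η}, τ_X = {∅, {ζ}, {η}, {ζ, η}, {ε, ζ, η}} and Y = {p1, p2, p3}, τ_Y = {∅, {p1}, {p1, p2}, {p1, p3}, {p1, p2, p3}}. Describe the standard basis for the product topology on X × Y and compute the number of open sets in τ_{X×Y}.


Basis B = {∅ × ∅, {ζ} × {p1}, {η} × {p1}, {ζ} × {p1, p2}, {ζ} × {p1, p3}, {ζ, η} × {p1}, {η} × {p1, p2}, {η} × {p1, p3}, {ε, ζ, η} × {p1}, {ζ} × {p1, p2, p3}, {η} × {p1, p2, p3}, {ζ, η} × {p1, p2}, {ζ, η} × {p1, p3}, {ε, ζ, η} × {p1, p2}, {ε, ζ, η} × {p1, p3}, {ζ, η} × {p1, p2, p3}, {ε, ζ, η} × {p1, p2, p3}}; |τ_{X×Y}| = 50.

Enumerate products U × V with U ∈ τ_X, V ∈ τ_Y (deduplicated):
  ∅ × ∅ = {} (∅)
  {ζ} × {p1} = {(ζ,p1)}
  {η} × {p1} = {(η,p1)}
  {ζ} × {p1, p2} = {(ζ,p1), (ζ,p2)}
  {ζ} × {p1, p3} = {(ζ,p1), (ζ,p3)}
  {ζ, η} × {p1} = {(ζ,p1), (η,p1)}
  {η} × {p1, p2} = {(η,p1), (η,p2)}
  {η} × {p1, p3} = {(η,p1), (η,p3)}
  {ε, ζ, η} × {p1} = {(ε,p1), (ζ,p1), (η,p1)}
  {ζ} × {p1, p2, p3} = {(ζ,p1), (ζ,p2), (ζ,p3)}
  {η} × {p1, p2, p3} = {(η,p1), (η,p2), (η,p3)}
  {ζ, η} × {p1, p2} = {(ζ,p1), (ζ,p2), (η,p1), (η,p2)}
  {ζ, η} × {p1, p3} = {(ζ,p1), (ζ,p3), (η,p1), (η,p3)}
  {ε, ζ, η} × {p1, p2} = {(ε,p1), (ε,p2), (ζ,p1), (ζ,p2), (η,p1), (η,p2)}
  {ε, ζ, η} × {p1, p3} = {(ε,p1), (ε,p3), (ζ,p1), (ζ,p3), (η,p1), (η,p3)}
  {ζ, η} × {p1, p2, p3} = {(ζ,p1), (ζ,p2), (ζ,p3), (η,p1), (η,p2), (η,p3)}
  {ε, ζ, η} × {p1, p2, p3} = {(ε,p1), (ε,p2), (ε,p3), (ζ,p1), (ζ,p2), (ζ,p3), (η,p1), (η,p2), (η,p3)}
These 17 distinct sets form the basis B.
Close under arbitrary unions to get τ_{X×Y}; counting gives |τ_{X×Y}| = 50.


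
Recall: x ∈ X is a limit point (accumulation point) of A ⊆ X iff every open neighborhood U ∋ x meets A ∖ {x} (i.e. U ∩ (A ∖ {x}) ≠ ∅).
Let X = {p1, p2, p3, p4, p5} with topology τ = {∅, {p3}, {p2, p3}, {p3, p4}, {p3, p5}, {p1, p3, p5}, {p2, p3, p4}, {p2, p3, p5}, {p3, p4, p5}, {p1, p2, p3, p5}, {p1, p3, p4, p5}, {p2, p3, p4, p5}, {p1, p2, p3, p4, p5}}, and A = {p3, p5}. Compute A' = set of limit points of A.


A' = {p1, p2, p4, p5}

For each x ∈ X, list the open sets U ∈ τ with x ∈ U, then check whether U ∩ (A ∖ {x}) ≠ ∅ for every such U.
  x = p1: opens ∋ x are {p1, p3, p5}, {p1, p2, p3, p5}, {p1, p3, p4, p5}, {p1, p2, p3, p4, p5}; each meets A ∖ {p1}, so x IS a limit point.
  x = p2: opens ∋ x are {p2, p3}, {p2, p3, p4}, {p2, p3, p5}, {p1, p2, p3, p5}, {p2, p3, p4, p5}, {p1, p2, p3, p4, p5}; each meets A ∖ {p2}, so x IS a limit point.
  x = p3: open {p3} ∋ x has {p3} ∩ (A ∖ {p3}) = ∅, so x is NOT a limit point.
  x = p4: opens ∋ x are {p3, p4}, {p2, p3, p4}, {p3, p4, p5}, {p1, p3, p4, p5}, {p2, p3, p4, p5}, {p1, p2, p3, p4, p5}; each meets A ∖ {p4}, so x IS a limit point.
  x = p5: opens ∋ x are {p3, p5}, {p1, p3, p5}, {p2, p3, p5}, {p3, p4, p5}, {p1, p2, p3, p5}, {p1, p3, p4, p5}, {p2, p3, p4, p5}, {p1, p2, p3, p4, p5}; each meets A ∖ {p5}, so x IS a limit point.
Collecting: A' = {p1, p2, p4, p5}.


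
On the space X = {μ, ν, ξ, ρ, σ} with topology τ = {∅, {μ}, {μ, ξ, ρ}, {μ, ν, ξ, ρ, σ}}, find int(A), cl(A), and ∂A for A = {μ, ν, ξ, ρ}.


int(A) = {μ, ξ, ρ}, cl(A) = {μ, ν, ξ, ρ, σ}, ∂A = {ν, σ}.

Closed sets in (X, τ) are complements of opens:
  closed(X, τ) = {∅, {ν, σ}, {ν, ξ, ρ, σ}, {μ, ν, ξ, ρ, σ}}.
int(A) = ⋃ {U ∈ τ : U ⊆ A}. Opens contained in A: ∅, {μ}, {μ, ξ, ρ}.
Taking the union of these: int(A) = {μ, ξ, ρ}.
cl(A) = ⋂ {C closed : A ⊆ C}. Closed sets containing A: {μ, ν, ξ, ρ, σ}.
Intersecting these: cl(A) = {μ, ν, ξ, ρ, σ}.
∂A = cl(A) ∖ int(A) = {μ, ν, ξ, ρ, σ} ∖ {μ, ξ, ρ} = {ν, σ}.


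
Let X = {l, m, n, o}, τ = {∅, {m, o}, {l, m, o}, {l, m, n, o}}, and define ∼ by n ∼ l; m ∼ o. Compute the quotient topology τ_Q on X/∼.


X/∼ = {[l=n], [m=o]}; |τ_Q| = 3.

Equivalence classes: [l=n], [m=o].
Quotient map π: X → X/∼ sends l ↦ [l=n], m ↦ [m=o], n ↦ [l=n], o ↦ [m=o].
For each subset V ⊆ X/∼, compute π^{-1}(V) ⊆ X and check whether π^{-1}(V) ∈ τ. V is open in τ_Q iff π^{-1}(V) ∈ τ.
  V = {}: π^{-1}(V) = ∅ ∈ τ ✓.
  V = {[l=n]}: π^{-1}(V) = {l, n} ∉ τ ✗.
  V = {[m=o]}: π^{-1}(V) = {m, o} ∈ τ ✓.
  V = {[l=n], [m=o]}: π^{-1}(V) = {l, m, n, o} ∈ τ ✓.
Open sets in the quotient: τ_Q = {{}, {[m=o]}, {[l=n], [m=o]}} (3 elements).


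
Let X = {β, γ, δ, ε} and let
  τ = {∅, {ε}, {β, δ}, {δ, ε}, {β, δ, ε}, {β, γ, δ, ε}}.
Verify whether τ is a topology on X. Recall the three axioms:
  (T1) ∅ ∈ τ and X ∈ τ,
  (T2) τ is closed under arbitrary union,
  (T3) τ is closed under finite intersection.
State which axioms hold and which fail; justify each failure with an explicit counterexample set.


τ is NOT a topology on X.

Axiom (T1): ∅ ∈ τ? Yes; X ∈ τ? Yes.
Axiom (T2/T3): check pairwise unions and intersections of members of τ.
Counterexample for (T3): {β, δ} ∩ {δ, ε} = {δ} ∉ τ. Therefore τ is NOT a topology.


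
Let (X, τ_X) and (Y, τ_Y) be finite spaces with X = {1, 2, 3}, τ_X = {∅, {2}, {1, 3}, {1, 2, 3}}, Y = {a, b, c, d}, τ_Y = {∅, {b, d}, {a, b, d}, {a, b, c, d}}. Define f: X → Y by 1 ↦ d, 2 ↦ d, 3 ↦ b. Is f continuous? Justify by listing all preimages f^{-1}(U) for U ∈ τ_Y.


f IS continuous.

Compute f^{-1}(U) for each U ∈ τ_Y:
  U = ∅: f^{-1}(U) = ∅ ∈ τ_X ✓.
  U = {b, d}: f^{-1}(U) = {1, 2, 3} ∈ τ_X ✓.
  U = {a, b, d}: f^{-1}(U) = {1, 2, 3} ∈ τ_X ✓.
  U = {a, b, c, d}: f^{-1}(U) = {1, 2, 3} ∈ τ_X ✓.
Every preimage lies in τ_X, so f IS continuous.


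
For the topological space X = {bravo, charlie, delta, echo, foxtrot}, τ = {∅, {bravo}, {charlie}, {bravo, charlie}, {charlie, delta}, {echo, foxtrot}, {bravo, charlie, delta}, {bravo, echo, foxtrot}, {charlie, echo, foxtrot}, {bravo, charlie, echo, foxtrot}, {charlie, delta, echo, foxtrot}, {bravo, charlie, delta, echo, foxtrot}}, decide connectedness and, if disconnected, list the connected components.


(X, τ) is disconnected; components = [{bravo}, {charlie, delta}, {echo, foxtrot}].

Find clopen sets (U ∈ τ with X ∖ U ∈ τ):
  U = ∅, X ∖ U = {bravo, charlie, delta, echo, foxtrot} — both open, so U is clopen.
  U = {bravo}, X ∖ U = {charlie, delta, echo, foxtrot} — both open, so U is clopen.
  U = {charlie, delta}, X ∖ U = {bravo, echo, foxtrot} — both open, so U is clopen.
  U = {echo, foxtrot}, X ∖ U = {bravo, charlie, delta} — both open, so U is clopen.
  U = {bravo, charlie, delta}, X ∖ U = {echo, foxtrot} — both open, so U is clopen.
  U = {bravo, echo, foxtrot}, X ∖ U = {charlie, delta} — both open, so U is clopen.
  U = {charlie, delta, echo, foxtrot}, X ∖ U = {bravo} — both open, so U is clopen.
  U = {bravo, charlie, delta, echo, foxtrot}, X ∖ U = ∅ — both open, so U is clopen.
Nontrivial clopen(s) exist: e.g. {bravo, charlie, delta}. So (X, τ) is disconnected.
Compute connected components by grouping points that agree on all clopens:
  component: {bravo}
  component: {charlie, delta}
  component: {echo, foxtrot}


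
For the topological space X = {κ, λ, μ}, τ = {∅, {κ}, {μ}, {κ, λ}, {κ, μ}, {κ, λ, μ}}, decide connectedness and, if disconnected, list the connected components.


(X, τ) is disconnected; components = [{μ}, {κ, λ}].

Find clopen sets (U ∈ τ with X ∖ U ∈ τ):
  U = ∅, X ∖ U = {κ, λ, μ} — both open, so U is clopen.
  U = {μ}, X ∖ U = {κ, λ} — both open, so U is clopen.
  U = {κ, λ}, X ∖ U = {μ} — both open, so U is clopen.
  U = {κ, λ, μ}, X ∖ U = ∅ — both open, so U is clopen.
Nontrivial clopen(s) exist: e.g. {κ, λ}. So (X, τ) is disconnected.
Compute connected components by grouping points that agree on all clopens:
  component: {μ}
  component: {κ, λ}


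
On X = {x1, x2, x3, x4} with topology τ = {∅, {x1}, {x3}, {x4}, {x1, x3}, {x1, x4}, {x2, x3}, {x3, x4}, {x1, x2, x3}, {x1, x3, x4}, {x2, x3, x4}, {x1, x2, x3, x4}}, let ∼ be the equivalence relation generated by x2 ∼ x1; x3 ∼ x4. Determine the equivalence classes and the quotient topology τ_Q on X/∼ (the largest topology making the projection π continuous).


X/∼ = {[x1=x2], [x3=x4]}; |τ_Q| = 3.

Equivalence classes: [x1=x2], [x3=x4].
Quotient map π: X → X/∼ sends x1 ↦ [x1=x2], x2 ↦ [x1=x2], x3 ↦ [x3=x4], x4 ↦ [x3=x4].
For each subset V ⊆ X/∼, compute π^{-1}(V) ⊆ X and check whether π^{-1}(V) ∈ τ. V is open in τ_Q iff π^{-1}(V) ∈ τ.
  V = {}: π^{-1}(V) = ∅ ∈ τ ✓.
  V = {[x1=x2]}: π^{-1}(V) = {x1, x2} ∉ τ ✗.
  V = {[x3=x4]}: π^{-1}(V) = {x3, x4} ∈ τ ✓.
  V = {[x1=x2], [x3=x4]}: π^{-1}(V) = {x1, x2, x3, x4} ∈ τ ✓.
Open sets in the quotient: τ_Q = {{}, {[x3=x4]}, {[x1=x2], [x3=x4]}} (3 elements).


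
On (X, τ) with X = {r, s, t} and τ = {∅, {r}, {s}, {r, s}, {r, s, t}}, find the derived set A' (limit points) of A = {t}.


A' = ∅

For each x ∈ X, list the open sets U ∈ τ with x ∈ U, then check whether U ∩ (A ∖ {x}) ≠ ∅ for every such U.
  x = r: open {r} ∋ x has {r} ∩ (A ∖ {r}) = ∅, so x is NOT a limit point.
  x = s: open {s} ∋ x has {s} ∩ (A ∖ {s}) = ∅, so x is NOT a limit point.
  x = t: open {r, s, t} ∋ x has {r, s, t} ∩ (A ∖ {t}) = ∅, so x is NOT a limit point.
Collecting: A' = ∅.


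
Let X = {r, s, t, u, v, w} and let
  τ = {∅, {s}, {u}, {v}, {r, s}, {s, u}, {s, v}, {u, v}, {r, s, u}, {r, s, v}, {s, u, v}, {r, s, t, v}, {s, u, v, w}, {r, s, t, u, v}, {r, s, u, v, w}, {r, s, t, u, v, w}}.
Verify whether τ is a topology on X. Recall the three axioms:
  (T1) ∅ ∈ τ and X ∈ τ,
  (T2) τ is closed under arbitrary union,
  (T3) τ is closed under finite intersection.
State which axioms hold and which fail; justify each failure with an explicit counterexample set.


τ is NOT a topology on X.

Axiom (T1): ∅ ∈ τ? Yes; X ∈ τ? Yes.
Axiom (T2/T3): check pairwise unions and intersections of members of τ.
Counterexample for (T2): {u} ∪ {r, s, v} = {r, s, u, v} ∉ τ. Therefore τ is NOT a topology.


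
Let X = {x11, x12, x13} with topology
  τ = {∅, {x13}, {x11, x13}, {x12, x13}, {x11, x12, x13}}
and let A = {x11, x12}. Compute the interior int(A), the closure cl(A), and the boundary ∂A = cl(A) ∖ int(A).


int(A) = ∅, cl(A) = {x11, x12}, ∂A = {x11, x12}.

Closed sets in (X, τ) are complements of opens:
  closed(X, τ) = {∅, {x11}, {x12}, {x11, x12}, {x11, x12, x13}}.
int(A) = ⋃ {U ∈ τ : U ⊆ A}. Opens contained in A: ∅.
Taking the union of these: int(A) = ∅.
cl(A) = ⋂ {C closed : A ⊆ C}. Closed sets containing A: {x11, x12}, {x11, x12, x13}.
Intersecting these: cl(A) = {x11, x12}.
∂A = cl(A) ∖ int(A) = {x11, x12} ∖ ∅ = {x11, x12}.


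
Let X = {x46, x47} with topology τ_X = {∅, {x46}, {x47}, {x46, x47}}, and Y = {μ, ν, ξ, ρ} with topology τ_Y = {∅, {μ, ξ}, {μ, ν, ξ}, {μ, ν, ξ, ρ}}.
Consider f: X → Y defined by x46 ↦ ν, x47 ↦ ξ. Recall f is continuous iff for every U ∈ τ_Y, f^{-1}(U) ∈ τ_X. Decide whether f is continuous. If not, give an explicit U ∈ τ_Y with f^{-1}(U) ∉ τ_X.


f IS continuous.

Compute f^{-1}(U) for each U ∈ τ_Y:
  U = ∅: f^{-1}(U) = ∅ ∈ τ_X ✓.
  U = {μ, ξ}: f^{-1}(U) = {x47} ∈ τ_X ✓.
  U = {μ, ν, ξ}: f^{-1}(U) = {x46, x47} ∈ τ_X ✓.
  U = {μ, ν, ξ, ρ}: f^{-1}(U) = {x46, x47} ∈ τ_X ✓.
Every preimage lies in τ_X, so f IS continuous.


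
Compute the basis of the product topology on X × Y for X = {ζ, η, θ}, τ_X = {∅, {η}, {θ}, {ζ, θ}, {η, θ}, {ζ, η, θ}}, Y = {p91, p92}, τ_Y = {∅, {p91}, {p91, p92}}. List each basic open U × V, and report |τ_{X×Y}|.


Basis B = {∅ × ∅, {η} × {p91}, {θ} × {p91}, {ζ, θ} × {p91}, {η} × {p91, p92}, {η, θ} × {p91}, {θ} × {p91, p92}, {ζ, η, θ} × {p91}, {ζ, θ} × {p91, p92}, {η, θ} × {p91, p92}, {ζ, η, θ} × {p91, p92}}; |τ_{X×Y}| = 18.

Enumerate products U × V with U ∈ τ_X, V ∈ τ_Y (deduplicated):
  ∅ × ∅ = {} (∅)
  {η} × {p91} = {(η,p91)}
  {θ} × {p91} = {(θ,p91)}
  {ζ, θ} × {p91} = {(ζ,p91), (θ,p91)}
  {η} × {p91, p92} = {(η,p91), (η,p92)}
  {η, θ} × {p91} = {(η,p91), (θ,p91)}
  {θ} × {p91, p92} = {(θ,p91), (θ,p92)}
  {ζ, η, θ} × {p91} = {(ζ,p91), (η,p91), (θ,p91)}
  {ζ, θ} × {p91, p92} = {(ζ,p91), (ζ,p92), (θ,p91), (θ,p92)}
  {η, θ} × {p91, p92} = {(η,p91), (η,p92), (θ,p91), (θ,p92)}
  {ζ, η, θ} × {p91, p92} = {(ζ,p91), (ζ,p92), (η,p91), (η,p92), (θ,p91), (θ,p92)}
These 11 distinct sets form the basis B.
Close under arbitrary unions to get τ_{X×Y}; counting gives |τ_{X×Y}| = 18.


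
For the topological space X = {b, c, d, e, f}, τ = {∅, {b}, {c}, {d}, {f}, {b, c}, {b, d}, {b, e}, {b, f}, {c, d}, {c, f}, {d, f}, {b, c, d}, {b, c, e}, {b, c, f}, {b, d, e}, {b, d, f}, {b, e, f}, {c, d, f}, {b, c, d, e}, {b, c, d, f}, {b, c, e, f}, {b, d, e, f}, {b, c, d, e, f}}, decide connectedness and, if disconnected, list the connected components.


(X, τ) is disconnected; components = [{c}, {d}, {f}, {b, e}].

Find clopen sets (U ∈ τ with X ∖ U ∈ τ):
  U = ∅, X ∖ U = {b, c, d, e, f} — both open, so U is clopen.
  U = {c}, X ∖ U = {b, d, e, f} — both open, so U is clopen.
  U = {d}, X ∖ U = {b, c, e, f} — both open, so U is clopen.
  U = {f}, X ∖ U = {b, c, d, e} — both open, so U is clopen.
  U = {b, e}, X ∖ U = {c, d, f} — both open, so U is clopen.
  U = {c, d}, X ∖ U = {b, e, f} — both open, so U is clopen.
  U = {c, f}, X ∖ U = {b, d, e} — both open, so U is clopen.
  U = {d, f}, X ∖ U = {b, c, e} — both open, so U is clopen.
  U = {b, c, e}, X ∖ U = {d, f} — both open, so U is clopen.
  U = {b, d, e}, X ∖ U = {c, f} — both open, so U is clopen.
  U = {b, e, f}, X ∖ U = {c, d} — both open, so U is clopen.
  U = {c, d, f}, X ∖ U = {b, e} — both open, so U is clopen.
  U = {b, c, d, e}, X ∖ U = {f} — both open, so U is clopen.
  U = {b, c, e, f}, X ∖ U = {d} — both open, so U is clopen.
  U = {b, d, e, f}, X ∖ U = {c} — both open, so U is clopen.
  U = {b, c, d, e, f}, X ∖ U = ∅ — both open, so U is clopen.
Nontrivial clopen(s) exist: e.g. {f}. So (X, τ) is disconnected.
Compute connected components by grouping points that agree on all clopens:
  component: {c}
  component: {d}
  component: {f}
  component: {b, e}


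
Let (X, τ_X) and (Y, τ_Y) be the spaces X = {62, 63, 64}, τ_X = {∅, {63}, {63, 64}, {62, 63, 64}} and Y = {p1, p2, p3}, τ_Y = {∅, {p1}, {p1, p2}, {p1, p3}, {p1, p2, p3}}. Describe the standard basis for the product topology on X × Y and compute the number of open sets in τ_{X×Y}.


Basis B = {∅ × ∅, {63} × {p1}, {63} × {p1, p2}, {63} × {p1, p3}, {63, 64} × {p1}, {62, 63, 64} × {p1}, {63} × {p1, p2, p3}, {63, 64} × {p1, p2}, {63, 64} × {p1, p3}, {62, 63, 64} × {p1, p2}, {62, 63, 64} × {p1, p3}, {63, 64} × {p1, p2, p3}, {62, 63, 64} × {p1, p2, p3}}; |τ_{X×Y}| = 30.

Enumerate products U × V with U ∈ τ_X, V ∈ τ_Y (deduplicated):
  ∅ × ∅ = {} (∅)
  {63} × {p1} = {(63,p1)}
  {63} × {p1, p2} = {(63,p1), (63,p2)}
  {63} × {p1, p3} = {(63,p1), (63,p3)}
  {63, 64} × {p1} = {(63,p1), (64,p1)}
  {62, 63, 64} × {p1} = {(62,p1), (63,p1), (64,p1)}
  {63} × {p1, p2, p3} = {(63,p1), (63,p2), (63,p3)}
  {63, 64} × {p1, p2} = {(63,p1), (63,p2), (64,p1), (64,p2)}
  {63, 64} × {p1, p3} = {(63,p1), (63,p3), (64,p1), (64,p3)}
  {62, 63, 64} × {p1, p2} = {(62,p1), (62,p2), (63,p1), (63,p2), (64,p1), (64,p2)}
  {62, 63, 64} × {p1, p3} = {(62,p1), (62,p3), (63,p1), (63,p3), (64,p1), (64,p3)}
  {63, 64} × {p1, p2, p3} = {(63,p1), (63,p2), (63,p3), (64,p1), (64,p2), (64,p3)}
  {62, 63, 64} × {p1, p2, p3} = {(62,p1), (62,p2), (62,p3), (63,p1), (63,p2), (63,p3), (64,p1), (64,p2), (64,p3)}
These 13 distinct sets form the basis B.
Close under arbitrary unions to get τ_{X×Y}; counting gives |τ_{X×Y}| = 30.


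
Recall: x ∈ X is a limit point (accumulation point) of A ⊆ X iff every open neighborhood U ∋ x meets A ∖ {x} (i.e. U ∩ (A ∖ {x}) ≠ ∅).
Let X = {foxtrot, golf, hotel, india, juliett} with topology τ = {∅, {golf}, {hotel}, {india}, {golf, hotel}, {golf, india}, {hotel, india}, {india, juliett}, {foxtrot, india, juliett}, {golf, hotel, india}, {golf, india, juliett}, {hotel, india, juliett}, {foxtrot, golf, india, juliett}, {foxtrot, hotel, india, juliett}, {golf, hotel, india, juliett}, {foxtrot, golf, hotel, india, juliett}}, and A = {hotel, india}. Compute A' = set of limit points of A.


A' = {foxtrot, juliett}

For each x ∈ X, list the open sets U ∈ τ with x ∈ U, then check whether U ∩ (A ∖ {x}) ≠ ∅ for every such U.
  x = foxtrot: opens ∋ x are {foxtrot, india, juliett}, {foxtrot, golf, india, juliett}, {foxtrot, hotel, india, juliett}, {foxtrot, golf, hotel, india, juliett}; each meets A ∖ {foxtrot}, so x IS a limit point.
  x = golf: open {golf} ∋ x has {golf} ∩ (A ∖ {golf}) = ∅, so x is NOT a limit point.
  x = hotel: open {hotel} ∋ x has {hotel} ∩ (A ∖ {hotel}) = ∅, so x is NOT a limit point.
  x = india: open {india} ∋ x has {india} ∩ (A ∖ {india}) = ∅, so x is NOT a limit point.
  x = juliett: opens ∋ x are {india, juliett}, {foxtrot, india, juliett}, {golf, india, juliett}, {hotel, india, juliett}, {foxtrot, golf, india, juliett}, {foxtrot, hotel, india, juliett}, {golf, hotel, india, juliett}, {foxtrot, golf, hotel, india, juliett}; each meets A ∖ {juliett}, so x IS a limit point.
Collecting: A' = {foxtrot, juliett}.


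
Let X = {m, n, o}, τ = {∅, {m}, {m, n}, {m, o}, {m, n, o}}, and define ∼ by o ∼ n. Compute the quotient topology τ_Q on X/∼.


X/∼ = {[m], [n=o]}; |τ_Q| = 3.

Equivalence classes: [m], [n=o].
Quotient map π: X → X/∼ sends m ↦ [m], n ↦ [n=o], o ↦ [n=o].
For each subset V ⊆ X/∼, compute π^{-1}(V) ⊆ X and check whether π^{-1}(V) ∈ τ. V is open in τ_Q iff π^{-1}(V) ∈ τ.
  V = {}: π^{-1}(V) = ∅ ∈ τ ✓.
  V = {[m]}: π^{-1}(V) = {m} ∈ τ ✓.
  V = {[n=o]}: π^{-1}(V) = {n, o} ∉ τ ✗.
  V = {[m], [n=o]}: π^{-1}(V) = {m, n, o} ∈ τ ✓.
Open sets in the quotient: τ_Q = {{}, {[m]}, {[m], [n=o]}} (3 elements).


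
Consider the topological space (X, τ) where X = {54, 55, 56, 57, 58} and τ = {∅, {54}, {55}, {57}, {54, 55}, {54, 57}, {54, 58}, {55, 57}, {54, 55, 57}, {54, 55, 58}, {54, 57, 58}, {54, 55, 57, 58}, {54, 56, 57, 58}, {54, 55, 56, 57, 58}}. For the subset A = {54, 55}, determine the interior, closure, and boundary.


int(A) = {54, 55}, cl(A) = {54, 55, 56, 58}, ∂A = {56, 58}.

Closed sets in (X, τ) are complements of opens:
  closed(X, τ) = {∅, {55}, {56}, {55, 56}, {56, 57}, {56, 58}, {54, 56, 58}, {55, 56, 57}, {55, 56, 58}, {56, 57, 58}, {54, 55, 56, 58}, {54, 56, 57, 58}, {55, 56, 57, 58}, {54, 55, 56, 57, 58}}.
int(A) = ⋃ {U ∈ τ : U ⊆ A}. Opens contained in A: ∅, {54}, {55}, {54, 55}.
Taking the union of these: int(A) = {54, 55}.
cl(A) = ⋂ {C closed : A ⊆ C}. Closed sets containing A: {54, 55, 56, 58}, {54, 55, 56, 57, 58}.
Intersecting these: cl(A) = {54, 55, 56, 58}.
∂A = cl(A) ∖ int(A) = {54, 55, 56, 58} ∖ {54, 55} = {56, 58}.


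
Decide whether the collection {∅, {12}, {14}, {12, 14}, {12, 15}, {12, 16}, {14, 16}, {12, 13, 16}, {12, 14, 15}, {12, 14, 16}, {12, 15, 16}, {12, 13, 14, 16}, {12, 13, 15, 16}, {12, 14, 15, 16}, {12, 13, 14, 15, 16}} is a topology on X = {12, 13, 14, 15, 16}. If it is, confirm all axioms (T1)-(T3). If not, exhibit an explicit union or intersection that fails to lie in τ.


τ is NOT a topology on X.

Axiom (T1): ∅ ∈ τ? Yes; X ∈ τ? Yes.
Axiom (T2/T3): check pairwise unions and intersections of members of τ.
Counterexample for (T3): {12, 16} ∩ {14, 16} = {16} ∉ τ. Therefore τ is NOT a topology.


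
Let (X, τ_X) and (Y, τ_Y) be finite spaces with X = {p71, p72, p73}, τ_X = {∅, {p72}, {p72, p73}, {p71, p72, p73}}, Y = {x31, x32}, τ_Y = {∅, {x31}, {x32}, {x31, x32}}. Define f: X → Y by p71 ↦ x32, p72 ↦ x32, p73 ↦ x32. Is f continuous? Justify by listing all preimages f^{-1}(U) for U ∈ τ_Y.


f IS continuous.

Compute f^{-1}(U) for each U ∈ τ_Y:
  U = ∅: f^{-1}(U) = ∅ ∈ τ_X ✓.
  U = {x31}: f^{-1}(U) = ∅ ∈ τ_X ✓.
  U = {x32}: f^{-1}(U) = {p71, p72, p73} ∈ τ_X ✓.
  U = {x31, x32}: f^{-1}(U) = {p71, p72, p73} ∈ τ_X ✓.
Every preimage lies in τ_X, so f IS continuous.


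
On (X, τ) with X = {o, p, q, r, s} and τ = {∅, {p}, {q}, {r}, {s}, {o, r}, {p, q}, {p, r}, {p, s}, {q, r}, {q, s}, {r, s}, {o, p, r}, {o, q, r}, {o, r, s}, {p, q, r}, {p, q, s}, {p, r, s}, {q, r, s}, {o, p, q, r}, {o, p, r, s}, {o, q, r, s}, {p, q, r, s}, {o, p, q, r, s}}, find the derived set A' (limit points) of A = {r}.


A' = {o}

For each x ∈ X, list the open sets U ∈ τ with x ∈ U, then check whether U ∩ (A ∖ {x}) ≠ ∅ for every such U.
  x = o: opens ∋ x are {o, r}, {o, p, r}, {o, q, r}, {o, r, s}, {o, p, q, r}, {o, p, r, s}, {o, q, r, s}, {o, p, q, r, s}; each meets A ∖ {o}, so x IS a limit point.
  x = p: open {p} ∋ x has {p} ∩ (A ∖ {p}) = ∅, so x is NOT a limit point.
  x = q: open {q} ∋ x has {q} ∩ (A ∖ {q}) = ∅, so x is NOT a limit point.
  x = r: open {r} ∋ x has {r} ∩ (A ∖ {r}) = ∅, so x is NOT a limit point.
  x = s: open {s} ∋ x has {s} ∩ (A ∖ {s}) = ∅, so x is NOT a limit point.
Collecting: A' = {o}.


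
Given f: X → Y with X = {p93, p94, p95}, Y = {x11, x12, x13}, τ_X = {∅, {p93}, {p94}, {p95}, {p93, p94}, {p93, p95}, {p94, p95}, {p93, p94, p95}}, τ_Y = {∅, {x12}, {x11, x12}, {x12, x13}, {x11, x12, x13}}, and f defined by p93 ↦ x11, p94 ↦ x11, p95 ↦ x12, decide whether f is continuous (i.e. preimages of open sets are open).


f IS continuous.

Compute f^{-1}(U) for each U ∈ τ_Y:
  U = ∅: f^{-1}(U) = ∅ ∈ τ_X ✓.
  U = {x12}: f^{-1}(U) = {p95} ∈ τ_X ✓.
  U = {x11, x12}: f^{-1}(U) = {p93, p94, p95} ∈ τ_X ✓.
  U = {x12, x13}: f^{-1}(U) = {p95} ∈ τ_X ✓.
  U = {x11, x12, x13}: f^{-1}(U) = {p93, p94, p95} ∈ τ_X ✓.
Every preimage lies in τ_X, so f IS continuous.


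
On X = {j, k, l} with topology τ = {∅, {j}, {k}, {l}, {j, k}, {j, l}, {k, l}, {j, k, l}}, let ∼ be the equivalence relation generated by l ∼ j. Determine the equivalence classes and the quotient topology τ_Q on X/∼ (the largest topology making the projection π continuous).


X/∼ = {[j=l], [k]}; |τ_Q| = 4.

Equivalence classes: [j=l], [k].
Quotient map π: X → X/∼ sends j ↦ [j=l], k ↦ [k], l ↦ [j=l].
For each subset V ⊆ X/∼, compute π^{-1}(V) ⊆ X and check whether π^{-1}(V) ∈ τ. V is open in τ_Q iff π^{-1}(V) ∈ τ.
  V = {}: π^{-1}(V) = ∅ ∈ τ ✓.
  V = {[j=l]}: π^{-1}(V) = {j, l} ∈ τ ✓.
  V = {[k]}: π^{-1}(V) = {k} ∈ τ ✓.
  V = {[j=l], [k]}: π^{-1}(V) = {j, k, l} ∈ τ ✓.
Open sets in the quotient: τ_Q = {{}, {[j=l]}, {[k]}, {[j=l], [k]}} (4 elements).


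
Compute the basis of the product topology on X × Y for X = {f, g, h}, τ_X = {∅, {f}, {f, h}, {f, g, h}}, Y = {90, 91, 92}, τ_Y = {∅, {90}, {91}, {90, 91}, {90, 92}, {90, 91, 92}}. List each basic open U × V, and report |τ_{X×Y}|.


Basis B = {∅ × ∅, {f} × {90}, {f} × {91}, {f} × {90, 91}, {f} × {90, 92}, {f, h} × {90}, {f, h} × {91}, {f} × {90, 91, 92}, {f, g, h} × {90}, {f, g, h} × {91}, {f, h} × {90, 91}, {f, h} × {90, 92}, {f, h} × {90, 91, 92}, {f, g, h} × {90, 91}, {f, g, h} × {90, 92}, {f, g, h} × {90, 91, 92}}; |τ_{X×Y}| = 40.

Enumerate products U × V with U ∈ τ_X, V ∈ τ_Y (deduplicated):
  ∅ × ∅ = {} (∅)
  {f} × {90} = {(f,90)}
  {f} × {91} = {(f,91)}
  {f} × {90, 91} = {(f,90), (f,91)}
  {f} × {90, 92} = {(f,90), (f,92)}
  {f, h} × {90} = {(f,90), (h,90)}
  {f, h} × {91} = {(f,91), (h,91)}
  {f} × {90, 91, 92} = {(f,90), (f,91), (f,92)}
  {f, g, h} × {90} = {(f,90), (g,90), (h,90)}
  {f, g, h} × {91} = {(f,91), (g,91), (h,91)}
  {f, h} × {90, 91} = {(f,90), (f,91), (h,90), (h,91)}
  {f, h} × {90, 92} = {(f,90), (f,92), (h,90), (h,92)}
  {f, h} × {90, 91, 92} = {(f,90), (f,91), (f,92), (h,90), (h,91), (h,92)}
  {f, g, h} × {90, 91} = {(f,90), (f,91), (g,90), (g,91), (h,90), (h,91)}
  {f, g, h} × {90, 92} = {(f,90), (f,92), (g,90), (g,92), (h,90), (h,92)}
  {f, g, h} × {90, 91, 92} = {(f,90), (f,91), (f,92), (g,90), (g,91), (g,92), (h,90), (h,91), (h,92)}
These 16 distinct sets form the basis B.
Close under arbitrary unions to get τ_{X×Y}; counting gives |τ_{X×Y}| = 40.


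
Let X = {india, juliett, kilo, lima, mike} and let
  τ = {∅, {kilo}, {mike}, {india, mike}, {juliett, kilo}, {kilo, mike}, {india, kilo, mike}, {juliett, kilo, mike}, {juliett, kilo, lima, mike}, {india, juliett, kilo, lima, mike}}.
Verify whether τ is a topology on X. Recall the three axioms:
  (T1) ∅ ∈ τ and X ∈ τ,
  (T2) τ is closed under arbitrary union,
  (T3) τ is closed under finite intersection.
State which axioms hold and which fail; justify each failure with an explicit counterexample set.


τ is NOT a topology on X.

Axiom (T1): ∅ ∈ τ? Yes; X ∈ τ? Yes.
Axiom (T2/T3): check pairwise unions and intersections of members of τ.
Counterexample for (T2): {india, mike} ∪ {juliett, kilo} = {india, juliett, kilo, mike} ∉ τ. Therefore τ is NOT a topology.


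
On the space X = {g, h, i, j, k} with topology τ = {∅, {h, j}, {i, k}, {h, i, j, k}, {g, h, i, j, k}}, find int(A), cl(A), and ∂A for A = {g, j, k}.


int(A) = ∅, cl(A) = {g, h, i, j, k}, ∂A = {g, h, i, j, k}.

Closed sets in (X, τ) are complements of opens:
  closed(X, τ) = {∅, {g}, {g, h, j}, {g, i, k}, {g, h, i, j, k}}.
int(A) = ⋃ {U ∈ τ : U ⊆ A}. Opens contained in A: ∅.
Taking the union of these: int(A) = ∅.
cl(A) = ⋂ {C closed : A ⊆ C}. Closed sets containing A: {g, h, i, j, k}.
Intersecting these: cl(A) = {g, h, i, j, k}.
∂A = cl(A) ∖ int(A) = {g, h, i, j, k} ∖ ∅ = {g, h, i, j, k}.


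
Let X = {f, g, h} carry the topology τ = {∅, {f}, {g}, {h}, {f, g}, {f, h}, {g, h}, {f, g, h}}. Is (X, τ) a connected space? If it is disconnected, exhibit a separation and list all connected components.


(X, τ) is disconnected; components = [{f}, {g}, {h}].

Find clopen sets (U ∈ τ with X ∖ U ∈ τ):
  U = ∅, X ∖ U = {f, g, h} — both open, so U is clopen.
  U = {f}, X ∖ U = {g, h} — both open, so U is clopen.
  U = {g}, X ∖ U = {f, h} — both open, so U is clopen.
  U = {h}, X ∖ U = {f, g} — both open, so U is clopen.
  U = {f, g}, X ∖ U = {h} — both open, so U is clopen.
  U = {f, h}, X ∖ U = {g} — both open, so U is clopen.
  U = {g, h}, X ∖ U = {f} — both open, so U is clopen.
  U = {f, g, h}, X ∖ U = ∅ — both open, so U is clopen.
Nontrivial clopen(s) exist: e.g. {f}. So (X, τ) is disconnected.
Compute connected components by grouping points that agree on all clopens:
  component: {f}
  component: {g}
  component: {h}


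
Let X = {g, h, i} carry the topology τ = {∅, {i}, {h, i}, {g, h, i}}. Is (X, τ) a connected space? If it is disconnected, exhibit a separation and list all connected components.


(X, τ) is connected.

Find clopen sets (U ∈ τ with X ∖ U ∈ τ):
  U = ∅, X ∖ U = {g, h, i} — both open, so U is clopen.
  U = {g, h, i}, X ∖ U = ∅ — both open, so U is clopen.
Only trivial clopens (∅ and X) exist, so (X, τ) is connected.
Compute connected components by grouping points that agree on all clopens:
  component: {g, h, i}


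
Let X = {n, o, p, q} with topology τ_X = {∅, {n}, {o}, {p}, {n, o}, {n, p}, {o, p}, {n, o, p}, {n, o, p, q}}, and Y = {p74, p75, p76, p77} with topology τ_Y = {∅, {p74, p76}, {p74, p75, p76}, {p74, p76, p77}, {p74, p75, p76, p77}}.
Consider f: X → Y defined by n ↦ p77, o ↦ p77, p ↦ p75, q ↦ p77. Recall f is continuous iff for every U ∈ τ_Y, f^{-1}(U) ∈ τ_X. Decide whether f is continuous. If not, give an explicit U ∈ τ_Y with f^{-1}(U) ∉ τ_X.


f is NOT continuous.

Compute f^{-1}(U) for each U ∈ τ_Y:
  U = ∅: f^{-1}(U) = ∅ ∈ τ_X ✓.
  U = {p74, p76}: f^{-1}(U) = ∅ ∈ τ_X ✓.
  U = {p74, p75, p76}: f^{-1}(U) = {p} ∈ τ_X ✓.
  U = {p74, p76, p77}: f^{-1}(U) = {n, o, q} ∉ τ_X ✗.
  U = {p74, p75, p76, p77}: f^{-1}(U) = {n, o, p, q} ∈ τ_X ✓.
Found U = {p74, p76, p77} with f^{-1}(U) = {n, o, q} not in τ_X. Therefore f is NOT continuous.


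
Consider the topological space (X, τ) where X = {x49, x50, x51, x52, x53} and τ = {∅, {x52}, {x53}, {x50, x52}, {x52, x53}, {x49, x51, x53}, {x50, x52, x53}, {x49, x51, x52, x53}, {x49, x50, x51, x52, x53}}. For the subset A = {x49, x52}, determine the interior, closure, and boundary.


int(A) = {x52}, cl(A) = {x49, x50, x51, x52}, ∂A = {x49, x50, x51}.

Closed sets in (X, τ) are complements of opens:
  closed(X, τ) = {∅, {x50}, {x49, x51}, {x50, x52}, {x49, x50, x51}, {x49, x51, x53}, {x49, x50, x51, x52}, {x49, x50, x51, x53}, {x49, x50, x51, x52, x53}}.
int(A) = ⋃ {U ∈ τ : U ⊆ A}. Opens contained in A: ∅, {x52}.
Taking the union of these: int(A) = {x52}.
cl(A) = ⋂ {C closed : A ⊆ C}. Closed sets containing A: {x49, x50, x51, x52}, {x49, x50, x51, x52, x53}.
Intersecting these: cl(A) = {x49, x50, x51, x52}.
∂A = cl(A) ∖ int(A) = {x49, x50, x51, x52} ∖ {x52} = {x49, x50, x51}.


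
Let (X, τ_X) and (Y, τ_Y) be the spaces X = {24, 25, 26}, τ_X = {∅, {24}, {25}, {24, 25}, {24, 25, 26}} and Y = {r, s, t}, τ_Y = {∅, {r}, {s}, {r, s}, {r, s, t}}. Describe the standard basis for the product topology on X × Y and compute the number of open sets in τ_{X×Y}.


Basis B = {∅ × ∅, {24} × {r}, {24} × {s}, {25} × {r}, {25} × {s}, {24} × {r, s}, {24, 25} × {r}, {24, 25} × {s}, {25} × {r, s}, {24} × {r, s, t}, {24, 25, 26} × {r}, {24, 25, 26} × {s}, {25} × {r, s, t}, {24, 25} × {r, s}, {24, 25} × {r, s, t}, {24, 25, 26} × {r, s}, {24, 25, 26} × {r, s, t}}; |τ_{X×Y}| = 48.

Enumerate products U × V with U ∈ τ_X, V ∈ τ_Y (deduplicated):
  ∅ × ∅ = {} (∅)
  {24} × {r} = {(24,r)}
  {24} × {s} = {(24,s)}
  {25} × {r} = {(25,r)}
  {25} × {s} = {(25,s)}
  {24} × {r, s} = {(24,r), (24,s)}
  {24, 25} × {r} = {(24,r), (25,r)}
  {24, 25} × {s} = {(24,s), (25,s)}
  {25} × {r, s} = {(25,r), (25,s)}
  {24} × {r, s, t} = {(24,r), (24,s), (24,t)}
  {24, 25, 26} × {r} = {(24,r), (25,r), (26,r)}
  {24, 25, 26} × {s} = {(24,s), (25,s), (26,s)}
  {25} × {r, s, t} = {(25,r), (25,s), (25,t)}
  {24, 25} × {r, s} = {(24,r), (24,s), (25,r), (25,s)}
  {24, 25} × {r, s, t} = {(24,r), (24,s), (24,t), (25,r), (25,s), (25,t)}
  {24, 25, 26} × {r, s} = {(24,r), (24,s), (25,r), (25,s), (26,r), (26,s)}
  {24, 25, 26} × {r, s, t} = {(24,r), (24,s), (24,t), (25,r), (25,s), (25,t), (26,r), (26,s), (26,t)}
These 17 distinct sets form the basis B.
Close under arbitrary unions to get τ_{X×Y}; counting gives |τ_{X×Y}| = 48.
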